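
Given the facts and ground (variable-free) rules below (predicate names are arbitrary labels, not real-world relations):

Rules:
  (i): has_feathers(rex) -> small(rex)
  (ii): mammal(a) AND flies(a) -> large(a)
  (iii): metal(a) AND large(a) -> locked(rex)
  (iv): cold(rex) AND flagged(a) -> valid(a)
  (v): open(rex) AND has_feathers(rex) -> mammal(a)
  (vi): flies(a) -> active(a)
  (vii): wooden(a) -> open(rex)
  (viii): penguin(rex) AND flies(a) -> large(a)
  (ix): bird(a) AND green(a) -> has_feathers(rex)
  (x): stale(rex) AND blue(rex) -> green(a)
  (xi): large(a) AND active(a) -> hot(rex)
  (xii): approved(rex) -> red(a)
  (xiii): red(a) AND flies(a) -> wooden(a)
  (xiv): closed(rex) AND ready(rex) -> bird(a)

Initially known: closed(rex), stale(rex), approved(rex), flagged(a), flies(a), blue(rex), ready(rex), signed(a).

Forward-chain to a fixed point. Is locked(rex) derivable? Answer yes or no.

no

Round 1: (vi) [flies(a) -> active(a)]; (x) [stale(rex) AND blue(rex) -> green(a)]; (xii) [approved(rex) -> red(a)]; (xiv) [closed(rex) AND ready(rex) -> bird(a)]. New: active(a), green(a), red(a), bird(a).
Round 2: (ix) [bird(a) AND green(a) -> has_feathers(rex)]; (xiii) [red(a) AND flies(a) -> wooden(a)]. New: has_feathers(rex), wooden(a).
Round 3: (i) [has_feathers(rex) -> small(rex)]; (vii) [wooden(a) -> open(rex)]. New: small(rex), open(rex).
Round 4: (v) [open(rex) AND has_feathers(rex) -> mammal(a)]. New: mammal(a).
Round 5: (ii) [mammal(a) AND flies(a) -> large(a)]. New: large(a).
Round 6: (xi) [large(a) AND active(a) -> hot(rex)]. New: hot(rex).
Fixed point reached. locked(rex) is concluded only by (iii); (iii) needs metal(a) (never derived).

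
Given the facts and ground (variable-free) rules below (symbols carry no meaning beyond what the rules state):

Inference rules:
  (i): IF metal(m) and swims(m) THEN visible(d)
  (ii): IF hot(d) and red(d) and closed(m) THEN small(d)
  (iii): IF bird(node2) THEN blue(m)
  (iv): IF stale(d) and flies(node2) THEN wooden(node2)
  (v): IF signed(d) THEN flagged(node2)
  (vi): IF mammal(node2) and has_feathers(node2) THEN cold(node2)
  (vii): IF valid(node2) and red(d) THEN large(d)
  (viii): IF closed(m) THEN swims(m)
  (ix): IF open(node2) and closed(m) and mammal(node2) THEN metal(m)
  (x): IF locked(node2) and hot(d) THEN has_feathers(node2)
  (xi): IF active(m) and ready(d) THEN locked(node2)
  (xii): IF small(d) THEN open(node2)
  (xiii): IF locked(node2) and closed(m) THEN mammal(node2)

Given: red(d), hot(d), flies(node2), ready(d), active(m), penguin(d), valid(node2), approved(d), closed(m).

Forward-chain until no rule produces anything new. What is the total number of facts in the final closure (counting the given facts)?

19

Round 1 fires (ii), (vii), (viii), (xi), giving small(d), large(d), swims(m), locked(node2).
Round 2 fires (x), (xii), (xiii), giving has_feathers(node2), open(node2), mammal(node2).
Round 3 fires (vi), (ix), giving cold(node2), metal(m).
Round 4 fires (i), giving visible(d).
Closure: {active(m), approved(d), closed(m), cold(node2), flies(node2), has_feathers(node2), hot(d), large(d), locked(node2), mammal(node2), metal(m), open(node2), penguin(d), ready(d), red(d), small(d), swims(m), valid(node2), visible(d)} — 19 facts.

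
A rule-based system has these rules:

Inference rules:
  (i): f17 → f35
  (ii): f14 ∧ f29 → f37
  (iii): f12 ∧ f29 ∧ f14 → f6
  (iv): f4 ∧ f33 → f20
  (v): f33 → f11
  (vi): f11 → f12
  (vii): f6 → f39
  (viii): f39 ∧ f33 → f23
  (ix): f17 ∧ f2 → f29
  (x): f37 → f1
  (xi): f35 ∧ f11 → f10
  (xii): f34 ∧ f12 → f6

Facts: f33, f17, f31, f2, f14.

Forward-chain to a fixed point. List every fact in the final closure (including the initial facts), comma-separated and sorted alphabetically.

Round 1: (i) [f17 → f35]; (v) [f33 → f11]; (ix) [f17 ∧ f2 → f29]. New: f35, f11, f29.
Round 2: (ii) [f14 ∧ f29 → f37]; (vi) [f11 → f12]; (xi) [f35 ∧ f11 → f10]. New: f37, f12, f10.
Round 3: (iii) [f12 ∧ f29 ∧ f14 → f6]; (x) [f37 → f1]. New: f6, f1.
Round 4: (vii) [f6 → f39]. New: f39.
Round 5: (viii) [f39 ∧ f33 → f23]. New: f23.

f1, f10, f11, f12, f14, f17, f2, f23, f29, f31, f33, f35, f37, f39, f6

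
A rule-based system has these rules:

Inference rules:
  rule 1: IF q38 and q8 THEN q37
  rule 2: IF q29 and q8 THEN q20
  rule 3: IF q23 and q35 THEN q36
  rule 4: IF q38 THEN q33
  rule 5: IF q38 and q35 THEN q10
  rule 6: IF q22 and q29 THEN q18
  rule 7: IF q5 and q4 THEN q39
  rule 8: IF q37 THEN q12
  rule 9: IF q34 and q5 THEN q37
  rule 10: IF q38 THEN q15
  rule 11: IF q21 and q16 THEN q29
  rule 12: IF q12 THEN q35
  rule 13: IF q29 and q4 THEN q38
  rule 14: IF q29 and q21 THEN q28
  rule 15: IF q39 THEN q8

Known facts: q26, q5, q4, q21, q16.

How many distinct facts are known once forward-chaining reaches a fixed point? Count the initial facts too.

17

Round 1 — rule 7, rule 11, derive q39, q29.
Round 2 — rule 13, rule 14, rule 15, derive q38, q28, q8.
Round 3 — rule 1, rule 2, rule 4, rule 10, derive q37, q20, q33, q15.
Round 4 — rule 8, derive q12.
Round 5 — rule 12, derive q35.
Round 6 — rule 5, derive q10.
Closure: {q10, q12, q15, q16, q20, q21, q26, q28, q29, q33, q35, q37, q38, q39, q4, q5, q8} — 17 facts.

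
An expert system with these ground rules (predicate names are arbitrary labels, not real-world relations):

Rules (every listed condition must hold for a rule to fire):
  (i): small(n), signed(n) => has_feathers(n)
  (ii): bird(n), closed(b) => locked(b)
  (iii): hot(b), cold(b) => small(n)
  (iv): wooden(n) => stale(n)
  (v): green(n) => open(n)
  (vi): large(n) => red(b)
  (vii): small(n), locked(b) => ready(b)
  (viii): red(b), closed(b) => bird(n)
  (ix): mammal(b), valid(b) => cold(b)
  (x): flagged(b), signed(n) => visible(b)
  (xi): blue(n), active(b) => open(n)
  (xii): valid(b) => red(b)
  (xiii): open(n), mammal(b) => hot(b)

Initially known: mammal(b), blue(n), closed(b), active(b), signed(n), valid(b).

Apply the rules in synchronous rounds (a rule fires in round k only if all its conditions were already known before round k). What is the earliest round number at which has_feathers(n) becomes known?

4

Round 1 — (ix), (xi), (xii), derive cold(b), open(n), red(b).
Round 2 — (viii), (xiii), derive bird(n), hot(b).
Round 3 — (ii), (iii), derive locked(b), small(n).
Round 4 — (i), (vii), derive has_feathers(n), ready(b).
has_feathers(n) first appears in round 4.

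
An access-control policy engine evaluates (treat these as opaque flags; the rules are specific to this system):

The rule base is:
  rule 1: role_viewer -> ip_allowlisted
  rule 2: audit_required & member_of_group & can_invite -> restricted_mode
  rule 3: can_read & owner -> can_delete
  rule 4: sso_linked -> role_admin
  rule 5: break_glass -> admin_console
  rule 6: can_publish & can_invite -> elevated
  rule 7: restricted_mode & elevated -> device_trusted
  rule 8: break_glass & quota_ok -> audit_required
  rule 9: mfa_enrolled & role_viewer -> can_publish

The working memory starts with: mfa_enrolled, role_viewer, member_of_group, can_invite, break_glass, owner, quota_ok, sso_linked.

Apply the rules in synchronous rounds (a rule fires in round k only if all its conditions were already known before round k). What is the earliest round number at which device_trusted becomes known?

3

Round 1 fires rule 1, rule 4, rule 5, rule 8, rule 9, giving ip_allowlisted, role_admin, admin_console, audit_required, can_publish.
Round 2 fires rule 2, rule 6, giving restricted_mode, elevated.
Round 3 fires rule 7, giving device_trusted.
device_trusted first appears in round 3.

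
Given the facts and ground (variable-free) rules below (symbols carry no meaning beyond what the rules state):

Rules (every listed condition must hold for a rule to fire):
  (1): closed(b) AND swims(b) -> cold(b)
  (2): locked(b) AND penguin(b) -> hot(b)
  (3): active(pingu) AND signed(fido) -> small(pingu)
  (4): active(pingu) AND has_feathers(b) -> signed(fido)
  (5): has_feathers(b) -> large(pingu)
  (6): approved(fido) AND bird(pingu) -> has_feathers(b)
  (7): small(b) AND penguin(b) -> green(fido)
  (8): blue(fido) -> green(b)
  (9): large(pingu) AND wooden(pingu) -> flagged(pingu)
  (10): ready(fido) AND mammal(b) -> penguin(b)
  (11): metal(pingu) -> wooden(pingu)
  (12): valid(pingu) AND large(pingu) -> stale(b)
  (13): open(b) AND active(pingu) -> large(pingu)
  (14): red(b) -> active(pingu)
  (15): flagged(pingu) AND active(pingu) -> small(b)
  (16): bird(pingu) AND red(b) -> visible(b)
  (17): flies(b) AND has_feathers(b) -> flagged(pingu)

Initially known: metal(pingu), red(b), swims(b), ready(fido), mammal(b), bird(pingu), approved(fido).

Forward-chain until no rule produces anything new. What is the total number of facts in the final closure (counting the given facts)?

18

Round 1 — (6), (10), (11), (14), (16), derive has_feathers(b), penguin(b), wooden(pingu), active(pingu), visible(b).
Round 2 — (4), (5), derive signed(fido), large(pingu).
Round 3 — (3), (9), derive small(pingu), flagged(pingu).
Round 4 — (15), derive small(b).
Round 5 — (7), derive green(fido).
Closure: {active(pingu), approved(fido), bird(pingu), flagged(pingu), green(fido), has_feathers(b), large(pingu), mammal(b), metal(pingu), penguin(b), ready(fido), red(b), signed(fido), small(b), small(pingu), swims(b), visible(b), wooden(pingu)} — 18 facts.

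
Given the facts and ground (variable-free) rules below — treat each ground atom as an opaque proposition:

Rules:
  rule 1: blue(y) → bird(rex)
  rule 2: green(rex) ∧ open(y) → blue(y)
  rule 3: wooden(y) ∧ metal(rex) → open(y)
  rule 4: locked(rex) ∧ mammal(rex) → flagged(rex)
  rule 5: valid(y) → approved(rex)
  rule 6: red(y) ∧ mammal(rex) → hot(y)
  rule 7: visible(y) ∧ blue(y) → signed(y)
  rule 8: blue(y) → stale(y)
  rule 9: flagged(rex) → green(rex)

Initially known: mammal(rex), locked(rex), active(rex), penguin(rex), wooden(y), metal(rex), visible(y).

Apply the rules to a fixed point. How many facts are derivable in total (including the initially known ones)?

14

Round 1 fires rule 3, rule 4, giving open(y), flagged(rex).
Round 2 fires rule 9, giving green(rex).
Round 3 fires rule 2, giving blue(y).
Round 4 fires rule 1, rule 7, rule 8, giving bird(rex), signed(y), stale(y).
Closure: {active(rex), bird(rex), blue(y), flagged(rex), green(rex), locked(rex), mammal(rex), metal(rex), open(y), penguin(rex), signed(y), stale(y), visible(y), wooden(y)} — 14 facts.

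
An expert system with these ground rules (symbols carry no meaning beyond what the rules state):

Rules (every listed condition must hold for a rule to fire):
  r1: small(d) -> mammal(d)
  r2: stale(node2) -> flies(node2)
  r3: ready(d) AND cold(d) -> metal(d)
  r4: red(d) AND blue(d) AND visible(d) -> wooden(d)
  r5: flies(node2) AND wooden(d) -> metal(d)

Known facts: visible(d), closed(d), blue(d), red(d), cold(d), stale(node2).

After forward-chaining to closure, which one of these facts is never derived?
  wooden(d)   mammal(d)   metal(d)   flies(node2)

mammal(d)

Round 1: r2 [stale(node2) -> flies(node2)]; r4 [red(d) AND blue(d) AND visible(d) -> wooden(d)]. Adds flies(node2), wooden(d).
Round 2: r5 [flies(node2) AND wooden(d) -> metal(d)]. Adds metal(d).
Derived: metal(d) (round 2), wooden(d) (round 1), flies(node2) (round 1). mammal(d) never appears in any round.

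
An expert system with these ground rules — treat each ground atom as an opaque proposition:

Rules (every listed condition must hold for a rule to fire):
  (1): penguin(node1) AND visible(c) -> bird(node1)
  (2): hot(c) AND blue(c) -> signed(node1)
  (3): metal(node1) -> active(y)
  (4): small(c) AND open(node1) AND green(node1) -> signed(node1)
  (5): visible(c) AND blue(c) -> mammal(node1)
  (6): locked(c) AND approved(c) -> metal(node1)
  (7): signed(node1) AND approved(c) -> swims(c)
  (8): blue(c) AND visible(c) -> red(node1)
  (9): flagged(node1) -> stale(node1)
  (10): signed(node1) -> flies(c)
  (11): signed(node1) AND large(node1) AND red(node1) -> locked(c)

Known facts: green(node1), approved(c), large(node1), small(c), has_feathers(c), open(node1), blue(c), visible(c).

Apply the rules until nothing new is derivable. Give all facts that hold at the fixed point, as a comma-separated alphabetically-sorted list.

Round 1: (4) [small(c) AND open(node1) AND green(node1) -> signed(node1)]; (5) [visible(c) AND blue(c) -> mammal(node1)]; (8) [blue(c) AND visible(c) -> red(node1)]. New: signed(node1), mammal(node1), red(node1).
Round 2: (7) [signed(node1) AND approved(c) -> swims(c)]; (10) [signed(node1) -> flies(c)]; (11) [signed(node1) AND large(node1) AND red(node1) -> locked(c)]. New: swims(c), flies(c), locked(c).
Round 3: (6) [locked(c) AND approved(c) -> metal(node1)]. New: metal(node1).
Round 4: (3) [metal(node1) -> active(y)]. New: active(y).

active(y), approved(c), blue(c), flies(c), green(node1), has_feathers(c), large(node1), locked(c), mammal(node1), metal(node1), open(node1), red(node1), signed(node1), small(c), swims(c), visible(c)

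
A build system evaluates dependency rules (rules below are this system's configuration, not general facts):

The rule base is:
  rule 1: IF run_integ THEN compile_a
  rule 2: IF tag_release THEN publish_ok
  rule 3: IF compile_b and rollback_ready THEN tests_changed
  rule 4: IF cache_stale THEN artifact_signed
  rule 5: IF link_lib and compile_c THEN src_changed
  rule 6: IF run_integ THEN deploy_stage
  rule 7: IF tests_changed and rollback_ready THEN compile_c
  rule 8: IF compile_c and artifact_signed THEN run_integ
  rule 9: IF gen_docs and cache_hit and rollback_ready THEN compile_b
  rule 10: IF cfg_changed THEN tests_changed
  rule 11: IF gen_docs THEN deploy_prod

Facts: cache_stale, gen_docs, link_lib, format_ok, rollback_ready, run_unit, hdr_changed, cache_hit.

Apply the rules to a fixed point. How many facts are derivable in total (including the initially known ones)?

17

Round 1 — rule 4, rule 9, rule 11, derive artifact_signed, compile_b, deploy_prod.
Round 2 — rule 3, derive tests_changed.
Round 3 — rule 7, derive compile_c.
Round 4 — rule 5, rule 8, derive src_changed, run_integ.
Round 5 — rule 1, rule 6, derive compile_a, deploy_stage.
Closure: {artifact_signed, cache_hit, cache_stale, compile_a, compile_b, compile_c, deploy_prod, deploy_stage, format_ok, gen_docs, hdr_changed, link_lib, rollback_ready, run_integ, run_unit, src_changed, tests_changed} — 17 facts.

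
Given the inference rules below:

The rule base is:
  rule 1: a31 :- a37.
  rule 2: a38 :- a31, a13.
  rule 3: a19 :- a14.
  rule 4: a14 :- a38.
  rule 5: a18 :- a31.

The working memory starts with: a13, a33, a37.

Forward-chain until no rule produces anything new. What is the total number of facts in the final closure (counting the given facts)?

8

Round 1 fires rule 1, giving a31.
Round 2 fires rule 2, rule 5, giving a38, a18.
Round 3 fires rule 4, giving a14.
Round 4 fires rule 3, giving a19.
Closure: {a13, a14, a18, a19, a31, a33, a37, a38} — 8 facts.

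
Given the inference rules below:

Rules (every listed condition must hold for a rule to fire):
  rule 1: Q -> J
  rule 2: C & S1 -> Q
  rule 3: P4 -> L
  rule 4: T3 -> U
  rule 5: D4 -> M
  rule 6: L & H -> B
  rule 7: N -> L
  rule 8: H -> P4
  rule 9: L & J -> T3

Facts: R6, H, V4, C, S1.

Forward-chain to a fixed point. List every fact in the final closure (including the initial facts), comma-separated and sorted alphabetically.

[1] rule 2 [C & S1 -> Q]; rule 8 [H -> P4]. ⇒ new: Q, P4.
[2] rule 1 [Q -> J]; rule 3 [P4 -> L]. ⇒ new: J, L.
[3] rule 6 [L & H -> B]; rule 9 [L & J -> T3]. ⇒ new: B, T3.
[4] rule 4 [T3 -> U]. ⇒ new: U.

B, C, H, J, L, P4, Q, R6, S1, T3, U, V4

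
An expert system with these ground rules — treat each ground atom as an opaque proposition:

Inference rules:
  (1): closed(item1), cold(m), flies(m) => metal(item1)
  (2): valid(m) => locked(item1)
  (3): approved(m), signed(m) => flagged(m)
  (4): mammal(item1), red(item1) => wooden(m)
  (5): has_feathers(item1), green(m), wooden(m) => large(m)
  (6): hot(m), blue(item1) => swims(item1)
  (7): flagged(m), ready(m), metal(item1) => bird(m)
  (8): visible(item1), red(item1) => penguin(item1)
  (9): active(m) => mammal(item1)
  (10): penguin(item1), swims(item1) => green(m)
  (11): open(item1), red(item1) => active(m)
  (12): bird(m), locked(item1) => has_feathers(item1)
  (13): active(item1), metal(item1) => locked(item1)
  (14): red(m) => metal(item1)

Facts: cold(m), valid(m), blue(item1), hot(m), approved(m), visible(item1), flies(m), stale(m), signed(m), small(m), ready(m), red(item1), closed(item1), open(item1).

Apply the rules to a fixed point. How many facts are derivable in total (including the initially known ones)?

[1] (1) [closed(item1), cold(m), flies(m) => metal(item1)]; (2) [valid(m) => locked(item1)]; (3) [approved(m), signed(m) => flagged(m)]; (6) [hot(m), blue(item1) => swims(item1)]; (8) [visible(item1), red(item1) => penguin(item1)]; (11) [open(item1), red(item1) => active(m)]. ⇒ new: metal(item1), locked(item1), flagged(m), swims(item1), penguin(item1), active(m).
[2] (7) [flagged(m), ready(m), metal(item1) => bird(m)]; (9) [active(m) => mammal(item1)]; (10) [penguin(item1), swims(item1) => green(m)]. ⇒ new: bird(m), mammal(item1), green(m).
[3] (4) [mammal(item1), red(item1) => wooden(m)]; (12) [bird(m), locked(item1) => has_feathers(item1)]. ⇒ new: wooden(m), has_feathers(item1).
[4] (5) [has_feathers(item1), green(m), wooden(m) => large(m)]. ⇒ new: large(m).
Closure: {active(m), approved(m), bird(m), blue(item1), closed(item1), cold(m), flagged(m), flies(m), green(m), has_feathers(item1), hot(m), large(m), locked(item1), mammal(item1), metal(item1), open(item1), penguin(item1), ready(m), red(item1), signed(m), small(m), stale(m), swims(item1), valid(m), visible(item1), wooden(m)} — 26 facts.

26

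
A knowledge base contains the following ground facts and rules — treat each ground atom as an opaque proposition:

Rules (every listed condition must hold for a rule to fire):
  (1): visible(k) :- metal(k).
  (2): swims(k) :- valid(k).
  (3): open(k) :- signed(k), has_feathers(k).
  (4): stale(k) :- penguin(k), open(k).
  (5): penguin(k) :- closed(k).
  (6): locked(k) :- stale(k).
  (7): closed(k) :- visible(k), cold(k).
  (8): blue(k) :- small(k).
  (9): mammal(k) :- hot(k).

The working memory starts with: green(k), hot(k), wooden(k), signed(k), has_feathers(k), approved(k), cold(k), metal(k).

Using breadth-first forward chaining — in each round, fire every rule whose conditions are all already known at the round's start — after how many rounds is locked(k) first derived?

5

Round 1 — (1), (3), (9), derive visible(k), open(k), mammal(k).
Round 2 — (7), derive closed(k).
Round 3 — (5), derive penguin(k).
Round 4 — (4), derive stale(k).
Round 5 — (6), derive locked(k).
locked(k) first appears in round 5.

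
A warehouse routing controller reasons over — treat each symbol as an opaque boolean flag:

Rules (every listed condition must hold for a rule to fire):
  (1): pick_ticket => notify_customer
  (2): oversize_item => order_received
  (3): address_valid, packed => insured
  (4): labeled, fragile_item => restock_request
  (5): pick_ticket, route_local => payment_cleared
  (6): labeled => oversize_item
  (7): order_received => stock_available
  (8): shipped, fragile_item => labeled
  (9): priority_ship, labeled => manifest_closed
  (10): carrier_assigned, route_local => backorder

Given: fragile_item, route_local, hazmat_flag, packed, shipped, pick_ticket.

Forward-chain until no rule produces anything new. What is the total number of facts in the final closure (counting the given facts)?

13

Round 1: (1) [pick_ticket => notify_customer]; (5) [pick_ticket, route_local => payment_cleared]; (8) [shipped, fragile_item => labeled]. Adds notify_customer, payment_cleared, labeled.
Round 2: (4) [labeled, fragile_item => restock_request]; (6) [labeled => oversize_item]. Adds restock_request, oversize_item.
Round 3: (2) [oversize_item => order_received]. Adds order_received.
Round 4: (7) [order_received => stock_available]. Adds stock_available.
Closure: {fragile_item, hazmat_flag, labeled, notify_customer, order_received, oversize_item, packed, payment_cleared, pick_ticket, restock_request, route_local, shipped, stock_available} — 13 facts.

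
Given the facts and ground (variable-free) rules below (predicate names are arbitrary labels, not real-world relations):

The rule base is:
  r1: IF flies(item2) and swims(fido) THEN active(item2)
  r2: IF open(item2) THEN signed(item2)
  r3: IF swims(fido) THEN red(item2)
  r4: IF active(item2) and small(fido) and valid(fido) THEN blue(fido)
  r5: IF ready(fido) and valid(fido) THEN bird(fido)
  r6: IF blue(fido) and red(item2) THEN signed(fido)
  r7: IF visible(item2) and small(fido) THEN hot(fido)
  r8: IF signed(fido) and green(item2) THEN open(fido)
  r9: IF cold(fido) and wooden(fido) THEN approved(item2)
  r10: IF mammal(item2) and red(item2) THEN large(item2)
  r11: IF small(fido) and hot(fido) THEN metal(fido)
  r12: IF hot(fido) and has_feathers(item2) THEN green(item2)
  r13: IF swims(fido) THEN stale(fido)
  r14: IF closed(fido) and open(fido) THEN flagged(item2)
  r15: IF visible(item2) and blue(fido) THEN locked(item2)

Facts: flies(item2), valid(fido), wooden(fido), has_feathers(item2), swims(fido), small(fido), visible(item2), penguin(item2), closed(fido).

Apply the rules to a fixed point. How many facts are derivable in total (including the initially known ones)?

20

Round 1: r1 [IF flies(item2) and swims(fido) THEN active(item2)]; r3 [IF swims(fido) THEN red(item2)]; r7 [IF visible(item2) and small(fido) THEN hot(fido)]; r13 [IF swims(fido) THEN stale(fido)]. Adds active(item2), red(item2), hot(fido), stale(fido).
Round 2: r4 [IF active(item2) and small(fido) and valid(fido) THEN blue(fido)]; r11 [IF small(fido) and hot(fido) THEN metal(fido)]; r12 [IF hot(fido) and has_feathers(item2) THEN green(item2)]. Adds blue(fido), metal(fido), green(item2).
Round 3: r6 [IF blue(fido) and red(item2) THEN signed(fido)]; r15 [IF visible(item2) and blue(fido) THEN locked(item2)]. Adds signed(fido), locked(item2).
Round 4: r8 [IF signed(fido) and green(item2) THEN open(fido)]. Adds open(fido).
Round 5: r14 [IF closed(fido) and open(fido) THEN flagged(item2)]. Adds flagged(item2).
Closure: {active(item2), blue(fido), closed(fido), flagged(item2), flies(item2), green(item2), has_feathers(item2), hot(fido), locked(item2), metal(fido), open(fido), penguin(item2), red(item2), signed(fido), small(fido), stale(fido), swims(fido), valid(fido), visible(item2), wooden(fido)} — 20 facts.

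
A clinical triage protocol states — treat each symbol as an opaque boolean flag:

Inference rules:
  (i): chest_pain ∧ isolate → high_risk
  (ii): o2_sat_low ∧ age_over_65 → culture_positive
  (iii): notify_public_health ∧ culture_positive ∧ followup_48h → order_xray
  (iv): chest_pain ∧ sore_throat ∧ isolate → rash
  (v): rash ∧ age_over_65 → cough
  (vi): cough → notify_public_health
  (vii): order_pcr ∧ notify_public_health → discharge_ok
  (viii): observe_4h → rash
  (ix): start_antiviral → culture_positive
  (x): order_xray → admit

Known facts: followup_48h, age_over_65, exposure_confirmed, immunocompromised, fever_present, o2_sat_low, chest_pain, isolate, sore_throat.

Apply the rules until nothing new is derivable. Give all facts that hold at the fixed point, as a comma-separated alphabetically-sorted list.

admit, age_over_65, chest_pain, cough, culture_positive, exposure_confirmed, fever_present, followup_48h, high_risk, immunocompromised, isolate, notify_public_health, o2_sat_low, order_xray, rash, sore_throat

[1] (i) [chest_pain ∧ isolate → high_risk]; (ii) [o2_sat_low ∧ age_over_65 → culture_positive]; (iv) [chest_pain ∧ sore_throat ∧ isolate → rash]. ⇒ new: high_risk, culture_positive, rash.
[2] (v) [rash ∧ age_over_65 → cough]. ⇒ new: cough.
[3] (vi) [cough → notify_public_health]. ⇒ new: notify_public_health.
[4] (iii) [notify_public_health ∧ culture_positive ∧ followup_48h → order_xray]. ⇒ new: order_xray.
[5] (x) [order_xray → admit]. ⇒ new: admit.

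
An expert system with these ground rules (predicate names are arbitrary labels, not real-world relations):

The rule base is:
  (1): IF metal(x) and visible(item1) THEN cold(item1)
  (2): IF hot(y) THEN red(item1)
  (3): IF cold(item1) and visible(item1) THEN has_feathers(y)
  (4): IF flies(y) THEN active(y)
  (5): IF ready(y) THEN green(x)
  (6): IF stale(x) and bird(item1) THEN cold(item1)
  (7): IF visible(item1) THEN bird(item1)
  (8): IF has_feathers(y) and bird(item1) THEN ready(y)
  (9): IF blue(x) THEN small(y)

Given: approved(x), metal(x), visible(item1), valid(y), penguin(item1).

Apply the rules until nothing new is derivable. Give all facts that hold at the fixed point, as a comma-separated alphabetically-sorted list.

Round 1: (1) [IF metal(x) and visible(item1) THEN cold(item1)]; (7) [IF visible(item1) THEN bird(item1)]. Adds cold(item1), bird(item1).
Round 2: (3) [IF cold(item1) and visible(item1) THEN has_feathers(y)]. Adds has_feathers(y).
Round 3: (8) [IF has_feathers(y) and bird(item1) THEN ready(y)]. Adds ready(y).
Round 4: (5) [IF ready(y) THEN green(x)]. Adds green(x).

approved(x), bird(item1), cold(item1), green(x), has_feathers(y), metal(x), penguin(item1), ready(y), valid(y), visible(item1)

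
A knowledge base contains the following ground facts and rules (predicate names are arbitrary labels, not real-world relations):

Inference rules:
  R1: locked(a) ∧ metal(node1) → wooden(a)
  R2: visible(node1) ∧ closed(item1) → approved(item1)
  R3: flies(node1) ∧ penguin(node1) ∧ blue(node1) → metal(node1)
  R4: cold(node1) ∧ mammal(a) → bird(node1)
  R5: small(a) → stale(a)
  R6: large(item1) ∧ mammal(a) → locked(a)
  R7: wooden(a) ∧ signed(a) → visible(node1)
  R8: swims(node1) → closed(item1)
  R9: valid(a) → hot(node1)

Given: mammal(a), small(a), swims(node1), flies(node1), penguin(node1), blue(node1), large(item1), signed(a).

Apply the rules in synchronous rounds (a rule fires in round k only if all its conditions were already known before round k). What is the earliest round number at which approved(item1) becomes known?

4

Round 1: R3 [flies(node1) ∧ penguin(node1) ∧ blue(node1) → metal(node1)]; R5 [small(a) → stale(a)]; R6 [large(item1) ∧ mammal(a) → locked(a)]; R8 [swims(node1) → closed(item1)]. Adds metal(node1), stale(a), locked(a), closed(item1).
Round 2: R1 [locked(a) ∧ metal(node1) → wooden(a)]. Adds wooden(a).
Round 3: R7 [wooden(a) ∧ signed(a) → visible(node1)]. Adds visible(node1).
Round 4: R2 [visible(node1) ∧ closed(item1) → approved(item1)]. Adds approved(item1).
approved(item1) first appears in round 4.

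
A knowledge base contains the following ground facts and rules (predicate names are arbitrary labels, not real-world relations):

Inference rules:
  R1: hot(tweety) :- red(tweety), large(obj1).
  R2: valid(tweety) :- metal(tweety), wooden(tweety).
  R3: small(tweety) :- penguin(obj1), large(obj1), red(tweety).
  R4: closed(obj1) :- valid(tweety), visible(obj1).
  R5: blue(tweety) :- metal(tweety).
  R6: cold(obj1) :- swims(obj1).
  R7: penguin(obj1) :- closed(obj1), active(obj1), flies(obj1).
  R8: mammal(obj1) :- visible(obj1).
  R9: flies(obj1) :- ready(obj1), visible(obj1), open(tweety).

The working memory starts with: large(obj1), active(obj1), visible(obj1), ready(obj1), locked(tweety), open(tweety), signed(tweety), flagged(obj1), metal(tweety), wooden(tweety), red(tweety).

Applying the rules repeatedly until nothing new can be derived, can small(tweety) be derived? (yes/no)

Round 1 — R1, R2, R5, R8, R9, derive hot(tweety), valid(tweety), blue(tweety), mammal(obj1), flies(obj1).
Round 2 — R4, derive closed(obj1).
Round 3 — R7, derive penguin(obj1).
Round 4 — R3, derive small(tweety).
small(tweety) appears in round 4, so it is derivable.

yes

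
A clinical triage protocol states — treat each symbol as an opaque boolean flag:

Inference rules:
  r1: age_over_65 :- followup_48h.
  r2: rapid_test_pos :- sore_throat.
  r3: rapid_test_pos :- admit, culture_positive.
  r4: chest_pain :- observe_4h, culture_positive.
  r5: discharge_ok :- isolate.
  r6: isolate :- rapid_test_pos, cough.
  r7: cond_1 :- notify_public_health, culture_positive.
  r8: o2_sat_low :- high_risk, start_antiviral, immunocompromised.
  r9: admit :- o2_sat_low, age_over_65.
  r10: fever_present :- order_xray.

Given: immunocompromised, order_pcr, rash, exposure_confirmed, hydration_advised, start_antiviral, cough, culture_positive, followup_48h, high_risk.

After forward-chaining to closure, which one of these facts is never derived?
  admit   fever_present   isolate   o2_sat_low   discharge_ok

Round 1 — r1, r8, derive age_over_65, o2_sat_low.
Round 2 — r9, derive admit.
Round 3 — r3, derive rapid_test_pos.
Round 4 — r6, derive isolate.
Round 5 — r5, derive discharge_ok.
Derived: admit (round 2), o2_sat_low (round 1), isolate (round 4), discharge_ok (round 5). fever_present never appears in any round.

fever_present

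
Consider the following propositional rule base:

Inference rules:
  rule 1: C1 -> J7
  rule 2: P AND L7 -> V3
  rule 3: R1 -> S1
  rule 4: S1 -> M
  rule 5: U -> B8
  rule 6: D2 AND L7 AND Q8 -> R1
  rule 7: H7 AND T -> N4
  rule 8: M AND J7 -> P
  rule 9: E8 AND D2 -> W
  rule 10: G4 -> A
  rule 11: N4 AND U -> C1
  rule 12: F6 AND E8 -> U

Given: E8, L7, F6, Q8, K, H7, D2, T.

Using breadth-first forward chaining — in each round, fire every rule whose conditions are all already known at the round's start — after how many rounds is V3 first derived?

5

Round 1: rule 6 [D2 AND L7 AND Q8 -> R1]; rule 7 [H7 AND T -> N4]; rule 9 [E8 AND D2 -> W]; rule 12 [F6 AND E8 -> U]. Adds R1, N4, W, U.
Round 2: rule 3 [R1 -> S1]; rule 5 [U -> B8]; rule 11 [N4 AND U -> C1]. Adds S1, B8, C1.
Round 3: rule 1 [C1 -> J7]; rule 4 [S1 -> M]. Adds J7, M.
Round 4: rule 8 [M AND J7 -> P]. Adds P.
Round 5: rule 2 [P AND L7 -> V3]. Adds V3.
V3 first appears in round 5.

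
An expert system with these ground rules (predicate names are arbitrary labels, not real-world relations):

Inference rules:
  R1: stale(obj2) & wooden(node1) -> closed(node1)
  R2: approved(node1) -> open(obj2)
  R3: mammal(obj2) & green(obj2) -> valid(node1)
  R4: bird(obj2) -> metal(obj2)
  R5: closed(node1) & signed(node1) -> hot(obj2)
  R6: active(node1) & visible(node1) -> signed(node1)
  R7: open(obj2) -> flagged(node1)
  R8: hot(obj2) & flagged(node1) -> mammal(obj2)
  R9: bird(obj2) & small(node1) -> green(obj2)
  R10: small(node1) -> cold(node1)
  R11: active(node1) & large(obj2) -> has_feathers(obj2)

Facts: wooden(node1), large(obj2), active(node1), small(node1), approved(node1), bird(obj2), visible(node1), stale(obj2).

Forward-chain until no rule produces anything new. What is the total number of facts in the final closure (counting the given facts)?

19

[1] R1 [stale(obj2) & wooden(node1) -> closed(node1)]; R2 [approved(node1) -> open(obj2)]; R4 [bird(obj2) -> metal(obj2)]; R6 [active(node1) & visible(node1) -> signed(node1)]; R9 [bird(obj2) & small(node1) -> green(obj2)]; R10 [small(node1) -> cold(node1)]; R11 [active(node1) & large(obj2) -> has_feathers(obj2)]. ⇒ new: closed(node1), open(obj2), metal(obj2), signed(node1), green(obj2), cold(node1), has_feathers(obj2).
[2] R5 [closed(node1) & signed(node1) -> hot(obj2)]; R7 [open(obj2) -> flagged(node1)]. ⇒ new: hot(obj2), flagged(node1).
[3] R8 [hot(obj2) & flagged(node1) -> mammal(obj2)]. ⇒ new: mammal(obj2).
[4] R3 [mammal(obj2) & green(obj2) -> valid(node1)]. ⇒ new: valid(node1).
Closure: {active(node1), approved(node1), bird(obj2), closed(node1), cold(node1), flagged(node1), green(obj2), has_feathers(obj2), hot(obj2), large(obj2), mammal(obj2), metal(obj2), open(obj2), signed(node1), small(node1), stale(obj2), valid(node1), visible(node1), wooden(node1)} — 19 facts.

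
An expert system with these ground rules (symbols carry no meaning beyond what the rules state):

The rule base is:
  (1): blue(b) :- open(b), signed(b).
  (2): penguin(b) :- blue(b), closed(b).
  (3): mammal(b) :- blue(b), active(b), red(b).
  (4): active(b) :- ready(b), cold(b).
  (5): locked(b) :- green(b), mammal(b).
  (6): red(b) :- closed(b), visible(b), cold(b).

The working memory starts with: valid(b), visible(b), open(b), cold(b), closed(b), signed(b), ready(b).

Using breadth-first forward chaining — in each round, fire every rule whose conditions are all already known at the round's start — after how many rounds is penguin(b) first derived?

2

[1] (1) [blue(b) :- open(b), signed(b).]; (4) [active(b) :- ready(b), cold(b).]; (6) [red(b) :- closed(b), visible(b), cold(b).]. ⇒ new: blue(b), active(b), red(b).
[2] (2) [penguin(b) :- blue(b), closed(b).]; (3) [mammal(b) :- blue(b), active(b), red(b).]. ⇒ new: penguin(b), mammal(b).
penguin(b) first appears in round 2.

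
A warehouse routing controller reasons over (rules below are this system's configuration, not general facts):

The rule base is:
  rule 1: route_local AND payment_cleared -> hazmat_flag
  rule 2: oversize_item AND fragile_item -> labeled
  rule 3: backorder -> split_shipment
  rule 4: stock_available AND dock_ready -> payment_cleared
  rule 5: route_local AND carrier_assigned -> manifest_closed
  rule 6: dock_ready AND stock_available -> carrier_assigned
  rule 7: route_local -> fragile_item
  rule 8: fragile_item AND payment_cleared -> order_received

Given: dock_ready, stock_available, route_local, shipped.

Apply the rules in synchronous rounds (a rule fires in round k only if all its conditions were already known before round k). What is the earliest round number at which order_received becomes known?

Round 1 — rule 4, rule 6, rule 7, derive payment_cleared, carrier_assigned, fragile_item.
Round 2 — rule 1, rule 5, rule 8, derive hazmat_flag, manifest_closed, order_received.
order_received first appears in round 2.

2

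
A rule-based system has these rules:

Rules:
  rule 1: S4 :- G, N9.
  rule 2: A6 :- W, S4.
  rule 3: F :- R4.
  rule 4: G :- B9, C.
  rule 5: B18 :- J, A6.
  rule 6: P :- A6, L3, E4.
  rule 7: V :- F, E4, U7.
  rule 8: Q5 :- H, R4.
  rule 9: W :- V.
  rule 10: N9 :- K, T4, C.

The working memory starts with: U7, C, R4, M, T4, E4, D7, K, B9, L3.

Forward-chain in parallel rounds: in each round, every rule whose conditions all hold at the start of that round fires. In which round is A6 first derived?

4

Round 1 fires rule 3, rule 4, rule 10, giving F, G, N9.
Round 2 fires rule 1, rule 7, giving S4, V.
Round 3 fires rule 9, giving W.
Round 4 fires rule 2, giving A6.
A6 first appears in round 4.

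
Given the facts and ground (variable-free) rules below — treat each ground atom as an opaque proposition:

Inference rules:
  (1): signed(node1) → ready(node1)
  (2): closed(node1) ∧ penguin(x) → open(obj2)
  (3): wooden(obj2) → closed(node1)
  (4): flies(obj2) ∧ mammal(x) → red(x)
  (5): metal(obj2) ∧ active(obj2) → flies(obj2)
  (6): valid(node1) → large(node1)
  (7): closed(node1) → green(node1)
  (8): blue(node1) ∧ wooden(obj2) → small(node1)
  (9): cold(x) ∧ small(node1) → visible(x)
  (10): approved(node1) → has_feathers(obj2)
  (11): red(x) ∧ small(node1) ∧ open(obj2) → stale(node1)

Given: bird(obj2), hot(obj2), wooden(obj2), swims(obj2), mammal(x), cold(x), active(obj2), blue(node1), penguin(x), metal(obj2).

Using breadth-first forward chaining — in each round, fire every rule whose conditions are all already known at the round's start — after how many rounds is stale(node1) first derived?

3

Round 1: (3) [wooden(obj2) → closed(node1)]; (5) [metal(obj2) ∧ active(obj2) → flies(obj2)]; (8) [blue(node1) ∧ wooden(obj2) → small(node1)]. Adds closed(node1), flies(obj2), small(node1).
Round 2: (2) [closed(node1) ∧ penguin(x) → open(obj2)]; (4) [flies(obj2) ∧ mammal(x) → red(x)]; (7) [closed(node1) → green(node1)]; (9) [cold(x) ∧ small(node1) → visible(x)]. Adds open(obj2), red(x), green(node1), visible(x).
Round 3: (11) [red(x) ∧ small(node1) ∧ open(obj2) → stale(node1)]. Adds stale(node1).
stale(node1) first appears in round 3.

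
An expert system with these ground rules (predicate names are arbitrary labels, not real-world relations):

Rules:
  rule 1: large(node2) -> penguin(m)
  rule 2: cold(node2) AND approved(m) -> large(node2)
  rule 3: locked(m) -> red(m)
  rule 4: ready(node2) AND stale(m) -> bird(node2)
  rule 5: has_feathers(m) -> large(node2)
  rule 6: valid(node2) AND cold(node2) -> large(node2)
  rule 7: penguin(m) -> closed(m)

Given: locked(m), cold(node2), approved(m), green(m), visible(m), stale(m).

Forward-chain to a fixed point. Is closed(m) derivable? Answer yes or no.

yes

Round 1 fires rule 2, rule 3, giving large(node2), red(m).
Round 2 fires rule 1, giving penguin(m).
Round 3 fires rule 7, giving closed(m).
closed(m) appears in round 3, so it is derivable.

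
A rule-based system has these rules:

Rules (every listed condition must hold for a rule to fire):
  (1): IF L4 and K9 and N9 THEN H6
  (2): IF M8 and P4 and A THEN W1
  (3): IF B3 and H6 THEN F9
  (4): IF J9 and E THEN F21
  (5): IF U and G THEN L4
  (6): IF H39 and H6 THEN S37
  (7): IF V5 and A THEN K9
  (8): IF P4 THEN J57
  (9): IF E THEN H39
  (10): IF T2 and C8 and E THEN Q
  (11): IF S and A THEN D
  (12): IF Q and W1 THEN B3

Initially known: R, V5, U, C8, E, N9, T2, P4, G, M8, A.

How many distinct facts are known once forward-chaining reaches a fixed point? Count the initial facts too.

21

Round 1 — (2), (5), (7), (8), (9), (10), derive W1, L4, K9, J57, H39, Q.
Round 2 — (1), (12), derive H6, B3.
Round 3 — (3), (6), derive F9, S37.
Closure: {A, B3, C8, E, F9, G, H39, H6, J57, K9, L4, M8, N9, P4, Q, R, S37, T2, U, V5, W1} — 21 facts.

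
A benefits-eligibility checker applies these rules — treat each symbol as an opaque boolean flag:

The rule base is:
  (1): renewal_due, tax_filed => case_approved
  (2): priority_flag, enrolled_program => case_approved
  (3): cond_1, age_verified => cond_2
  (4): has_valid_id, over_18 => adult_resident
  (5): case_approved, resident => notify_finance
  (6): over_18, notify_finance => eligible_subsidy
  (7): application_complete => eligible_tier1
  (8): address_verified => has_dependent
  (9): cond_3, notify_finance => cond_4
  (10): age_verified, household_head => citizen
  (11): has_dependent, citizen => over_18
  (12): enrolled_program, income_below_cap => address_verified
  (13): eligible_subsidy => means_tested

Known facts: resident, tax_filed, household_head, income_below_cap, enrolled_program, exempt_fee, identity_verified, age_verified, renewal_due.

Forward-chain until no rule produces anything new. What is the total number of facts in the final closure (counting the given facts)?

17

Round 1 fires (1), (10), (12), giving case_approved, citizen, address_verified.
Round 2 fires (5), (8), giving notify_finance, has_dependent.
Round 3 fires (11), giving over_18.
Round 4 fires (6), giving eligible_subsidy.
Round 5 fires (13), giving means_tested.
Closure: {address_verified, age_verified, case_approved, citizen, eligible_subsidy, enrolled_program, exempt_fee, has_dependent, household_head, identity_verified, income_below_cap, means_tested, notify_finance, over_18, renewal_due, resident, tax_filed} — 17 facts.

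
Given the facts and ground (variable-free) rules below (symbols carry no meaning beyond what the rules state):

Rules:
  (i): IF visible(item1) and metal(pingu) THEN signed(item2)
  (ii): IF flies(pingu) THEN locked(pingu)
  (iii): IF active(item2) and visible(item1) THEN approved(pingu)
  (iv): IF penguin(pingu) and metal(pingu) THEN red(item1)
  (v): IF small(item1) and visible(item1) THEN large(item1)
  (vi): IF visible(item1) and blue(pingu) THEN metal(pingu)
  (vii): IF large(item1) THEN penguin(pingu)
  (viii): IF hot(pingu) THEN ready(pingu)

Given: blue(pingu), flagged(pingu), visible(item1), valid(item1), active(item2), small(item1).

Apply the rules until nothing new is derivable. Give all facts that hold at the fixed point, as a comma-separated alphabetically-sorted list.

Round 1 — (iii), (v), (vi), derive approved(pingu), large(item1), metal(pingu).
Round 2 — (i), (vii), derive signed(item2), penguin(pingu).
Round 3 — (iv), derive red(item1).

active(item2), approved(pingu), blue(pingu), flagged(pingu), large(item1), metal(pingu), penguin(pingu), red(item1), signed(item2), small(item1), valid(item1), visible(item1)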